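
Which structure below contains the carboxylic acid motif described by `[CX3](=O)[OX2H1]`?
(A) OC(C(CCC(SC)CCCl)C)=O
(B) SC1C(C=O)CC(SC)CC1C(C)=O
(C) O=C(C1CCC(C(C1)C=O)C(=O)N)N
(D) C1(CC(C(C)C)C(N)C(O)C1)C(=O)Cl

[CX3](=O)[OX2H1] describes an sp2 carbon double-bonded to O and single-bonded to an -OH oxygen (a carboxylic acid).
(A) contains a carboxylic acid group (-C(=O)OH), which satisfies every atom and bond constraint.
(B) has an aldehyde (-CHO) but there is no singly-bonded oxygen on the carbonyl carbon.
(C) has an aldehyde (-CHO) but there is no singly-bonded oxygen on the carbonyl carbon.
(D) has an acyl chloride (-C(=O)Cl) but the carbonyl is bonded to Cl, not to an -OH oxygen.
So the answer is (A).

A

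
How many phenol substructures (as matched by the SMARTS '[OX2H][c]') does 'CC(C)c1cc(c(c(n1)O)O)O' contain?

3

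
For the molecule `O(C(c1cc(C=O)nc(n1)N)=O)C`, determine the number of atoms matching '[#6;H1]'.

2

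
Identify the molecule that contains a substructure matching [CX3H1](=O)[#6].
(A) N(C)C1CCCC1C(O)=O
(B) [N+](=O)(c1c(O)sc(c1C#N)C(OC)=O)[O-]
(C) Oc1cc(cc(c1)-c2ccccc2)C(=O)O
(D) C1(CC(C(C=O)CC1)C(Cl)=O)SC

D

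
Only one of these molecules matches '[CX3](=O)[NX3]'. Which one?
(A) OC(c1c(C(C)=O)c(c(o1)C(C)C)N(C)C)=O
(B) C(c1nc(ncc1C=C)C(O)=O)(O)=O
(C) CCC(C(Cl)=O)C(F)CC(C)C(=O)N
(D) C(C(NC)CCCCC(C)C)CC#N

C

[CX3](=O)[NX3] describes a carbonyl carbon bonded to a trivalent nitrogen (an amide).
(A) has a carboxylic acid group (-C(=O)OH) but the carbonyl is bonded to O, not to an NX3 nitrogen.
(B) has a carboxylic acid group (-C(=O)OH) but the carbonyl is bonded to O, not to an NX3 nitrogen.
(C) contains a primary amide (-C(=O)NH2), which satisfies every atom and bond constraint.
(D) has a nitrile (-C#N) but the nitrile N is NX1 (triple-bonded), not NX3.
So the answer is (C).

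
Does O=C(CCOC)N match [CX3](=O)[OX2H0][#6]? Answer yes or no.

No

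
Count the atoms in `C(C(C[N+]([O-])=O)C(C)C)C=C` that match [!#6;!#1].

3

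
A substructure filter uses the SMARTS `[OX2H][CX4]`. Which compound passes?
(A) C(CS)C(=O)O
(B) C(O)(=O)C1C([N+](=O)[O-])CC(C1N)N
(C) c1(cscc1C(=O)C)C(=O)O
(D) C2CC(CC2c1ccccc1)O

D

[OX2H][CX4] describes a hydroxyl oxygen bound to an sp3 (X4) carbon (an aliphatic alcohol).
(A) has a carboxylic acid group (-C(=O)OH) but the -OH is on a CX3 carbonyl carbon, not a CX4 carbon.
(B) has a carboxylic acid group (-C(=O)OH) but the -OH is on a CX3 carbonyl carbon, not a CX4 carbon.
(C) has a carboxylic acid group (-C(=O)OH) but the -OH is on a CX3 carbonyl carbon, not a CX4 carbon.
(D) contains a hydroxyl group (-OH), which satisfies every atom and bond constraint.
So the answer is (D).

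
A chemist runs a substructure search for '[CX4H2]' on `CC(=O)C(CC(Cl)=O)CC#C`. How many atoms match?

Check the 11 heavy atoms by environment: 2× C (H2, X4) → match; 1× C (H1, X4) → no; 2× C (H0, X3) → no; 2× O (H0, X1) → no; 1× Cl (H0, X1) → no; 1× C (H0, X2) → no; 1× C (H1, X2) → no; 1× C (H3, X4) → no.
That gives 2 matching atoms.

2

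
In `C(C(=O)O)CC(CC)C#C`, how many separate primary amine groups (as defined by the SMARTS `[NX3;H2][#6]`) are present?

0

[NX3;H2][#6] is the SMARTS for a primary amine: a trivalent nitrogen with two H attached to carbon.
No fragment in the molecule satisfies every constraint, giving 0 matches.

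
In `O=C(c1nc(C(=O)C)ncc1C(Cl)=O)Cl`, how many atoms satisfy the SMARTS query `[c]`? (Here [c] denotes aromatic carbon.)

Check the 15 heavy atoms by environment: 2× n (aromatic) → no; 4× c (aromatic) → match; 4× C → no; 3× O → no; 2× Cl → no.
That gives 4 matching atoms.

4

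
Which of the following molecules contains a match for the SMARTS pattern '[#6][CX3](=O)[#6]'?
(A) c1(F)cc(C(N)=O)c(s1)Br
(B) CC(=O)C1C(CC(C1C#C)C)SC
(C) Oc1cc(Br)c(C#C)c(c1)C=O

B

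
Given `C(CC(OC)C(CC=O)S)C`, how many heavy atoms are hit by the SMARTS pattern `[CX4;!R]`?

7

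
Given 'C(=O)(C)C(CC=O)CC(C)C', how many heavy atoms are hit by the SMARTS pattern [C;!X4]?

2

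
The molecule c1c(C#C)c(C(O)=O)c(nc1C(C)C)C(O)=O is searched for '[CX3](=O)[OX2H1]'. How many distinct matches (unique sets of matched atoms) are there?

2

[CX3](=O)[OX2H1] is the SMARTS for a carboxylic acid: an sp2 carbon double-bonded to O and single-bonded to an -OH oxygen.
The molecule carries 2 separate instances of a carboxylic acid group (-C(=O)OH) meeting every constraint; each maps to a distinct set of atoms, giving 2 matches.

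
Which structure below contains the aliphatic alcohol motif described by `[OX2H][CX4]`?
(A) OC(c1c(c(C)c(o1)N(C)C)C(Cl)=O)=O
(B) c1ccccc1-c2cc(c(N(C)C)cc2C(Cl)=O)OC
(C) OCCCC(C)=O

[OX2H][CX4] describes a hydroxyl oxygen bound to an sp3 (X4) carbon (an aliphatic alcohol).
(A) has a carboxylic acid group (-C(=O)OH) but the -OH is on a CX3 carbonyl carbon, not a CX4 carbon.
(B) has a methoxy ether (-OCH3) but the oxygen has H0 (ether), not H1.
(C) contains a hydroxyl group (-OH), which satisfies every atom and bond constraint.
So the answer is (C).

C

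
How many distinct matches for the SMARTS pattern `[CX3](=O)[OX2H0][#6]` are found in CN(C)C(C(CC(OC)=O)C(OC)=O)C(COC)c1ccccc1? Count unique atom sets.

[CX3](=O)[OX2H0][#6] is the SMARTS for an ester: a carbonyl carbon bonded to an oxygen that is itself bonded to carbon (no H on that O).
The molecule carries 2 separate instances of a methyl-ester group (-C(=O)OCH3) meeting every constraint; each maps to a distinct set of atoms, giving 2 matches.

2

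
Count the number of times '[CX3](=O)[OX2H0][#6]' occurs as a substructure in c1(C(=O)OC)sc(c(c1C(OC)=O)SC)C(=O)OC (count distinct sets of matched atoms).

3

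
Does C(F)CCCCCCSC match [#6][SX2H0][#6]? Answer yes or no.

The pattern [#6][SX2H0][#6] describes an aliphatic sulfur bridging two carbons with no H on the sulfur — a thioether.
The molecule carries a methylthio ether (-SCH3), whose atoms satisfy every constraint of the query, so the pattern matches.

Yes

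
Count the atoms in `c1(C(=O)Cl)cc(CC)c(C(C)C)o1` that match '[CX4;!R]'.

5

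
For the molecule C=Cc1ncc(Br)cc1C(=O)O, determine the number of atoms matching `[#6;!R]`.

3

The query [#6;!R] means: carbon not in any ring.
Check the 12 heavy atoms by environment: 1× n (aromatic, in 6-ring) → no; 5× c (aromatic, in 6-ring) → no; 3× C (acyclic) → match; 1× Br (acyclic) → no; 2× O (acyclic) → no.
That gives 3 matching atoms.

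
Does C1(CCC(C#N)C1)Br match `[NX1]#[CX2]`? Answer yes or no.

Yes

The pattern [NX1]#[CX2] describes a nitrogen triple-bonded to a two-connected carbon — a nitrile.
The molecule carries a nitrile (-C#N), whose atoms satisfy every constraint of the query, so the pattern matches.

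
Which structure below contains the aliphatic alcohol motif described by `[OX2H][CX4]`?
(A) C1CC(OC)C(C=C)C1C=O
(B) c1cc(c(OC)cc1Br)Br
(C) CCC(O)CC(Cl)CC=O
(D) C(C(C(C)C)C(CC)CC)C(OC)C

[OX2H][CX4] describes a hydroxyl oxygen bound to an sp3 (X4) carbon (an aliphatic alcohol).
(A) has a methoxy ether (-OCH3) but the oxygen has H0 (ether), not H1.
(B) has a methoxy ether (-OCH3) but the oxygen has H0 (ether), not H1.
(C) contains a hydroxyl group (-OH), which satisfies every atom and bond constraint.
(D) has a methoxy ether (-OCH3) but the oxygen has H0 (ether), not H1.
So the answer is (C).

C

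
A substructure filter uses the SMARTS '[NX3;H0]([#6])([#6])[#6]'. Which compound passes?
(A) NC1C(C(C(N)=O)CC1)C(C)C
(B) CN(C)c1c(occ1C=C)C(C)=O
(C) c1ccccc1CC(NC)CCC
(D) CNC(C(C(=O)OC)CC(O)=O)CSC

[NX3;H0]([#6])([#6])[#6] describes a trivalent nitrogen with no H, bonded to three carbons (a tertiary amine).
(A) has a primary amide (-C(=O)NH2) but the amide nitrogen has H2 and only one carbon neighbour.
(B) contains a dimethylamino group (-N(CH3)2), which satisfies every atom and bond constraint.
(C) has an N-methylamino group (-NHCH3) but the nitrogen still has one H (H1), not H0.
(D) has an N-methylamino group (-NHCH3) but the nitrogen still has one H (H1), not H0.
So the answer is (B).

B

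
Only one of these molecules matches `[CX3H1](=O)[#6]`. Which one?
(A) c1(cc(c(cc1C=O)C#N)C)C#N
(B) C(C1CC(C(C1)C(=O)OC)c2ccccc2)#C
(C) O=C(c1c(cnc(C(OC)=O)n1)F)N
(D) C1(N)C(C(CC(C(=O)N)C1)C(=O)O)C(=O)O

[CX3H1](=O)[#6] describes an sp2 carbon with one H, double-bonded to O and single-bonded to carbon (an aldehyde).
(A) contains an aldehyde (-CHO), which satisfies every atom and bond constraint.
(B) has a methyl-ester group (-C(=O)OCH3) but the carbonyl carbon has H0, not H1.
(C) has a methyl-ester group (-C(=O)OCH3) but the carbonyl carbon has H0, not H1.
(D) has a carboxylic acid group (-C(=O)OH) but the carbonyl carbon has H0 and is bonded to O, not H1.
So the answer is (A).

A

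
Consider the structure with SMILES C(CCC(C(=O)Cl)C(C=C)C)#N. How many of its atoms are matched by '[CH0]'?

Check the 12 heavy atoms by environment: 3× C (H2) → no; 3× C (H1) → no; 1× C (H3) → no; 2× C (H0) → match; 1× O (H0) → no; 1× Cl (H0) → no; 1× N (H0) → no.
That gives 2 matching atoms.

2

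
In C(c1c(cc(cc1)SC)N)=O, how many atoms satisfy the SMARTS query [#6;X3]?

7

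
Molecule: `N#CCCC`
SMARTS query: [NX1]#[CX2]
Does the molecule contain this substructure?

Yes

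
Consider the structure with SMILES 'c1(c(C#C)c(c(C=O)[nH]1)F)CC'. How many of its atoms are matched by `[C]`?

5

The query [C] means: uppercase C matches aliphatic (non-aromatic) carbon only.
Check the 12 heavy atoms by environment: 1× n (aromatic) → no; 4× c (aromatic) → no; 5× C → match; 1× O → no; 1× F → no.
That gives 5 matching atoms.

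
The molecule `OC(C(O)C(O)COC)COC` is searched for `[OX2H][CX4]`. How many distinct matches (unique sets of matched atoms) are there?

3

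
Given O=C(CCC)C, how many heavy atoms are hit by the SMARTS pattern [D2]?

2

Check the 6 heavy atoms by environment: 2× C (D2) → match; 2× C (D1) → no; 1× C (D3) → no; 1× O (D1) → no.
That gives 2 matching atoms.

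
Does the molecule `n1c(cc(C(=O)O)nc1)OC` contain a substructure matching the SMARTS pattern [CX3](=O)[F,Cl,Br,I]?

The pattern [CX3](=O)[F,Cl,Br,I] describes a carbonyl carbon bonded to a halogen — an acyl halide.
The closest candidate here is a carboxylic acid group (-C(=O)OH), but the carbonyl is bonded to -OH, not to a halogen. No other fragment satisfies the full query, so there is no match.

No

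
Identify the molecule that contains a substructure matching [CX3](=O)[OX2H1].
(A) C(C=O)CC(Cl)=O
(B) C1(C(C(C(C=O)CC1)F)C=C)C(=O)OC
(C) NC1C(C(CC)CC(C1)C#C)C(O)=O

C

[CX3](=O)[OX2H1] describes an sp2 carbon double-bonded to O and single-bonded to an -OH oxygen (a carboxylic acid).
(A) has an aldehyde (-CHO) but there is no singly-bonded oxygen on the carbonyl carbon.
(B) has a methyl-ester group (-C(=O)OCH3) but the singly-bonded O has no H (OX2H0, not OX2H1).
(C) contains a carboxylic acid group (-C(=O)OH), which satisfies every atom and bond constraint.
So the answer is (C).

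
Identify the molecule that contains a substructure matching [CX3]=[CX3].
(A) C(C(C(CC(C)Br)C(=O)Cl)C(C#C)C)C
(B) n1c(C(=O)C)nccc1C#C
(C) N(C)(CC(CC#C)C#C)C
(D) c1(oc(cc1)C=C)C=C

D

[CX3]=[CX3] describes a non-aromatic C=C double bond between two sp2 carbons (an alkene).
(A) has an ethynyl group (-C#CH) but the C-C bond is a triple bond, not a double bond.
(B) has an ethynyl group (-C#CH) but the C-C bond is a triple bond, not a double bond.
(C) has an ethynyl group (-C#CH) but the C-C bond is a triple bond, not a double bond.
(D) contains a vinyl group (-CH=CH2), which satisfies every atom and bond constraint.
So the answer is (D).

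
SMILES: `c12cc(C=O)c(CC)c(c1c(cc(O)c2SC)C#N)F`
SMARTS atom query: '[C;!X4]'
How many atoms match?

2

The query [C;!X4] means: aliphatic carbon that does not have four total connections.
Check the 20 heavy atoms by environment: 10× c (aromatic, X3) → no; 1× C (X3) → match; 1× O (X1) → no; 1× O (X2) → no; 1× F (X1) → no; 1× S (X2) → no; 3× C (X4) → no; 1× C (X2) → match; 1× N (X1) → no.
Summing the matching environments: 1 + 1 = 2 matching atoms.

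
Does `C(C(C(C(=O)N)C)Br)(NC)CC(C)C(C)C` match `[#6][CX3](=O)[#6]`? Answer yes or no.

The pattern [#6][CX3](=O)[#6] describes a carbonyl carbon (no H) flanked by two carbons — a ketone.
The closest candidate here is a primary amide (-C(=O)NH2), but one neighbour of the carbonyl carbon is N, not C. No other fragment satisfies the full query, so there is no match.

No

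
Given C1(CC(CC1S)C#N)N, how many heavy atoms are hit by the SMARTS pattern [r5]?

5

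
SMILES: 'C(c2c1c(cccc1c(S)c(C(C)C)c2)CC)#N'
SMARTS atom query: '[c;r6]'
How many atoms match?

The query [c;r6] means: aromatic carbon that belongs to a six-membered ring.
Check the 18 heavy atoms by environment: 10× c (aromatic, in 6-ring) → match; 6× C (acyclic) → no; 1× N (acyclic) → no; 1× S (acyclic) → no.
That gives 10 matching atoms.

10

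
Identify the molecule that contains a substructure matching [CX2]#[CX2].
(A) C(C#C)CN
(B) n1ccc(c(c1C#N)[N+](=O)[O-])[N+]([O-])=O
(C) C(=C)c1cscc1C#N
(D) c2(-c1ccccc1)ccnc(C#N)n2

A

[CX2]#[CX2] describes a carbon-carbon triple bond (an alkyne).
(A) contains an ethynyl group (-C#CH), which satisfies every atom and bond constraint.
(B) has a nitrile (-C#N) but the triple bond is C#N, not C#C.
(C) has a vinyl group (-CH=CH2) but the C=C is a double bond; both carbons are CX3, not CX2.
(D) has a nitrile (-C#N) but the triple bond is C#N, not C#C.
So the answer is (A).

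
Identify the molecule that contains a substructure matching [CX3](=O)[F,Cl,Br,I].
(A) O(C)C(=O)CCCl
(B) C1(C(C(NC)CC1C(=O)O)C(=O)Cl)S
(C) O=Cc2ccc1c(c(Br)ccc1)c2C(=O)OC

B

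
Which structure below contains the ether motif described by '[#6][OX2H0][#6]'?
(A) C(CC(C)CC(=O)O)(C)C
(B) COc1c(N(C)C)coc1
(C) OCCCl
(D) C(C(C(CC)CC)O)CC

B

[#6][OX2H0][#6] describes an aliphatic oxygen bridging two carbons with no H on the oxygen (an ether).
(A) has a carboxylic acid group (-C(=O)OH) but the -OH oxygen has H1; the =O is OX1, not OX2.
(B) contains a methoxy ether (-OCH3), which satisfies every atom and bond constraint.
(C) has a hydroxyl group (-OH) but the oxygen has H1, not H0 bridging two carbons.
(D) has a hydroxyl group (-OH) but the oxygen has H1, not H0 bridging two carbons.
So the answer is (B).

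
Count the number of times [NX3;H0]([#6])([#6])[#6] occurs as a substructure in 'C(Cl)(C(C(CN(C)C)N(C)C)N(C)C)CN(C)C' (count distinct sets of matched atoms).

4

[NX3;H0]([#6])([#6])[#6] is the SMARTS for a tertiary amine: a trivalent nitrogen with no H, bonded to three carbons.
The molecule carries 4 separate instances of a dimethylamino group (-N(CH3)2) meeting every constraint; each maps to a distinct set of atoms, giving 4 matches.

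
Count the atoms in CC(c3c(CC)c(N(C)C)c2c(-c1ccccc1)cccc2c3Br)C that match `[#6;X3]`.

The query [#6;X3] means: any carbon (aromatic or not) with three total connections.
Check the 25 heavy atoms by environment: 16× c (aromatic, X3) → match; 7× C (X4) → no; 1× Br (X1) → no; 1× N (X3) → no.
That gives 16 matching atoms.

16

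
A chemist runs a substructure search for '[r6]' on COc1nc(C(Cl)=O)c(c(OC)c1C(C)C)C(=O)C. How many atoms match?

6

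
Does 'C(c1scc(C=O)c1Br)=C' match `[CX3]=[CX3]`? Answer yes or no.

Yes

The pattern [CX3]=[CX3] describes a non-aromatic C=C double bond between two sp2 carbons — an alkene.
The molecule carries a vinyl group (-CH=CH2), whose atoms satisfy every constraint of the query, so the pattern matches.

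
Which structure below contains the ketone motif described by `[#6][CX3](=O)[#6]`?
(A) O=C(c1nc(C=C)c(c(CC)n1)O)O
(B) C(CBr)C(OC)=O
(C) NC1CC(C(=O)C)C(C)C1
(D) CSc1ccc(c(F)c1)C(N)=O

C

[#6][CX3](=O)[#6] describes a carbonyl carbon (no H) flanked by two carbons (a ketone).
(A) has a carboxylic acid group (-C(=O)OH) but one neighbour of the carbonyl carbon is O, not C.
(B) has a methyl-ester group (-C(=O)OCH3) but one neighbour of the carbonyl carbon is O, not C.
(C) contains an acetyl/ketone group (-C(=O)CH3), which satisfies every atom and bond constraint.
(D) has a primary amide (-C(=O)NH2) but one neighbour of the carbonyl carbon is N, not C.
So the answer is (C).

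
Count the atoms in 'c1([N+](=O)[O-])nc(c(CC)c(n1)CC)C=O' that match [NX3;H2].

0

Check the 15 heavy atoms by environment: 2× n (aromatic, H0, X2) → no; 4× c (aromatic, H0, X3) → no; 2× C (H2, X4) → no; 2× C (H3, X4) → no; 1× N (charge +1, H0, X3) → no; 1× O (charge -1, H0, X1) → no; 2× O (H0, X1) → no; 1× C (H1, X3) → no.
No environment satisfies the query, so 0 matching atoms.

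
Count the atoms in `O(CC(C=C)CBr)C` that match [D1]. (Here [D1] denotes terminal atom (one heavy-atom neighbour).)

3

Check the 8 heavy atoms by environment: 3× C (D2) → no; 1× C (D3) → no; 1× O (D2) → no; 2× C (D1) → match; 1× Br (D1) → match.
Summing the matching environments: 2 + 1 = 3 matching atoms.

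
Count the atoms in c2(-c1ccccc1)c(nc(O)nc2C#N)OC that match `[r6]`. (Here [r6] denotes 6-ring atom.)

12

Check the 17 heavy atoms by environment: 2× n (aromatic, in 6-ring) → match; 10× c (aromatic, in 6-ring) → match; 2× O (acyclic) → no; 2× C (acyclic) → no; 1× N (acyclic) → no.
Summing the matching environments: 2 + 10 = 12 matching atoms.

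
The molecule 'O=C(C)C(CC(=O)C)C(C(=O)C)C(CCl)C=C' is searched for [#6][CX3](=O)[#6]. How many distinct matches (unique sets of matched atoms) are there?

[#6][CX3](=O)[#6] is the SMARTS for a ketone: a carbonyl carbon (no H) flanked by two carbons.
The molecule carries 3 separate instances of an acetyl/ketone group (-C(=O)CH3) meeting every constraint; each maps to a distinct set of atoms, giving 3 matches.

3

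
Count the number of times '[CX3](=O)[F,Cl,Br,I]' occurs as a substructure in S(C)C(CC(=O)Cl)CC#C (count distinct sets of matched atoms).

1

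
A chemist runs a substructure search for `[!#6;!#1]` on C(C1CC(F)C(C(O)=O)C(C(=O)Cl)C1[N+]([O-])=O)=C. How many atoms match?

The query [!#6;!#1] means: not carbon and not hydrogen — any heteroatom.
Check the 18 heavy atoms by environment: 10× C → no; 4× O → match; 1× Cl → match; 1× F → match; 1× N (charge +1) → match; 1× O (charge -1) → match.
Summing the matching environments: 4 + 1 + 1 + 1 + 1 = 8 matching atoms.

8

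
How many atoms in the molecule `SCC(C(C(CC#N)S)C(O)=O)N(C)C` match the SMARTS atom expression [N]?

2

The query [N] means: uppercase N matches aliphatic (non-aromatic) nitrogen only.
Check the 15 heavy atoms by environment: 9× C → no; 2× N → match; 2× S → no; 2× O → no.
That gives 2 matching atoms.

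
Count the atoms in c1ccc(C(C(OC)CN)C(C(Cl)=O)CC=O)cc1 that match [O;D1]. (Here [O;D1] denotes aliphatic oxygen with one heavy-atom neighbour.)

2

The query [O;D1] means: aliphatic oxygen bonded to exactly one heavy atom.
Check the 19 heavy atoms by environment: 3× C (D2) → no; 4× C (D3) → no; 1× O (D2) → no; 1× C (D1) → no; 2× O (D1) → match; 1× N (D1) → no; 1× c (aromatic, D3) → no; 5× c (aromatic, D2) → no; 1× Cl (D1) → no.
That gives 2 matching atoms.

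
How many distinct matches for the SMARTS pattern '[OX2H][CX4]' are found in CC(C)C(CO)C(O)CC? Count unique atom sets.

[OX2H][CX4] is the SMARTS for an aliphatic alcohol: a hydroxyl oxygen bound to an sp3 (X4) carbon.
The molecule carries 2 separate instances of a hydroxyl group (-OH) meeting every constraint; each maps to a distinct set of atoms, giving 2 matches.

2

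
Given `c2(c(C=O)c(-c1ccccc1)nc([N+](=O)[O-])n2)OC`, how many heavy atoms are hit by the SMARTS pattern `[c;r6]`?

10

The query [c;r6] means: aromatic carbon that belongs to a six-membered ring.
Check the 19 heavy atoms by environment: 2× n (aromatic, in 6-ring) → no; 10× c (aromatic, in 6-ring) → match; 1× N (charge +1, acyclic) → no; 1× O (charge -1, acyclic) → no; 3× O (acyclic) → no; 2× C (acyclic) → no.
That gives 10 matching atoms.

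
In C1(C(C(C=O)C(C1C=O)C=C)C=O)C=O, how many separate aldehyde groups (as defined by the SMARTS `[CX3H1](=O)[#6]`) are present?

4

[CX3H1](=O)[#6] is the SMARTS for an aldehyde: an sp2 carbon with one H, double-bonded to O and single-bonded to carbon.
The molecule carries 4 separate instances of an aldehyde (-CHO) meeting every constraint; each maps to a distinct set of atoms, giving 4 matches.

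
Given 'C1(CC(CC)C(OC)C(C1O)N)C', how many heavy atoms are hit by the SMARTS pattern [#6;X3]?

0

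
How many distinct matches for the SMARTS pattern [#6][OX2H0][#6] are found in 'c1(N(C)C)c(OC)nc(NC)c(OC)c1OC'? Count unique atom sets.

3

[#6][OX2H0][#6] is the SMARTS for an ether: an aliphatic oxygen bridging two carbons with no H on the oxygen.
The molecule carries 3 separate instances of a methoxy ether (-OCH3) meeting every constraint; each maps to a distinct set of atoms, giving 3 matches.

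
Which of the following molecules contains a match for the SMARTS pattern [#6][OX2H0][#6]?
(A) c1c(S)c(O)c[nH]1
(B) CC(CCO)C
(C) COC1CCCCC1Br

C

[#6][OX2H0][#6] describes an aliphatic oxygen bridging two carbons with no H on the oxygen (an ether).
(A) has a hydroxyl group (-OH) but the oxygen has H1, not H0 bridging two carbons.
(B) has a hydroxyl group (-OH) but the oxygen has H1, not H0 bridging two carbons.
(C) contains a methoxy ether (-OCH3), which satisfies every atom and bond constraint.
So the answer is (C).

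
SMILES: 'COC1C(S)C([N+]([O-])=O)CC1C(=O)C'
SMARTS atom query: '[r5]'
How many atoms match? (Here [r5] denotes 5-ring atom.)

5

The query [r5] means: r5 matches atoms in a five-membered ring.
Check the 14 heavy atoms by environment: 5× C (in 5-ring) → match; 1× N (charge +1, acyclic) → no; 1× O (charge -1, acyclic) → no; 3× O (acyclic) → no; 1× S (acyclic) → no; 3× C (acyclic) → no.
That gives 5 matching atoms.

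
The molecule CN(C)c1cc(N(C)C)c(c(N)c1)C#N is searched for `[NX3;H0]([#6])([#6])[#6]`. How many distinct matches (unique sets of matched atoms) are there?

[NX3;H0]([#6])([#6])[#6] is the SMARTS for a tertiary amine: a trivalent nitrogen with no H, bonded to three carbons.
The molecule carries 2 separate instances of a dimethylamino group (-N(CH3)2) meeting every constraint; each maps to a distinct set of atoms, giving 2 matches.

2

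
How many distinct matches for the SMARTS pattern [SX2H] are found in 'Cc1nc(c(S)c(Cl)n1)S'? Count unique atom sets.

[SX2H] is the SMARTS for a thiol: an aliphatic sulfur with two connections, one being H.
The molecule carries 2 separate instances of a thiol (-SH) meeting every constraint; each maps to a distinct set of atoms, giving 2 matches.

2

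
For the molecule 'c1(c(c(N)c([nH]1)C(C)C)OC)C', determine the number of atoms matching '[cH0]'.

4

The query [cH0] means: aromatic carbon with no attached hydrogen (substituted or ring-fusion).
Check the 12 heavy atoms by environment: 1× n (aromatic, H1) → no; 4× c (aromatic, H0) → match; 1× C (H1) → no; 4× C (H3) → no; 1× O (H0) → no; 1× N (H2) → no.
That gives 4 matching atoms.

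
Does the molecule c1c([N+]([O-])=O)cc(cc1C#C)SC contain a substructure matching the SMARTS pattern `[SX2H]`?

The pattern [SX2H] describes an aliphatic sulfur with two connections, one being H — a thiol.
The closest candidate here is a methylthio ether (-SCH3), but the sulfur has H0 (bonded to two carbons), not H1. No other fragment satisfies the full query, so there is no match.

No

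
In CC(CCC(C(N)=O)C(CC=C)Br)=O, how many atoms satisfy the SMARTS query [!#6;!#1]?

4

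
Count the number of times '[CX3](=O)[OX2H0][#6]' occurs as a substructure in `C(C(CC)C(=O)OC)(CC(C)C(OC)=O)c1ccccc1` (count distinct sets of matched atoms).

2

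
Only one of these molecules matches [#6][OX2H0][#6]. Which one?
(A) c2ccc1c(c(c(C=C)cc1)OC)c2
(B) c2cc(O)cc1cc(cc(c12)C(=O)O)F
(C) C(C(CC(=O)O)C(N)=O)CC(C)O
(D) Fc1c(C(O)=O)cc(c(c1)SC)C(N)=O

[#6][OX2H0][#6] describes an aliphatic oxygen bridging two carbons with no H on the oxygen (an ether).
(A) contains a methoxy ether (-OCH3), which satisfies every atom and bond constraint.
(B) has a hydroxyl group (-OH) but the oxygen has H1, not H0 bridging two carbons.
(C) has a hydroxyl group (-OH) but the oxygen has H1, not H0 bridging two carbons.
(D) has a carboxylic acid group (-C(=O)OH) but the -OH oxygen has H1; the =O is OX1, not OX2.
So the answer is (A).

A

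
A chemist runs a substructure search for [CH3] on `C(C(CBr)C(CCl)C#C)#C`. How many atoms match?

0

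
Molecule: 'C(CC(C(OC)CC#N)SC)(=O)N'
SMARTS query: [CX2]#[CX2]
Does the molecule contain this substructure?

No

The pattern [CX2]#[CX2] describes a carbon-carbon triple bond — an alkyne.
The closest candidate here is a nitrile (-C#N), but the triple bond is C#N, not C#C. No other fragment satisfies the full query, so there is no match.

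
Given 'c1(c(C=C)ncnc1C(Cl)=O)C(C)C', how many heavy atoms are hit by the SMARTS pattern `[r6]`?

The query [r6] means: r6 matches atoms in a six-membered ring.
Check the 14 heavy atoms by environment: 2× n (aromatic, in 6-ring) → match; 4× c (aromatic, in 6-ring) → match; 6× C (acyclic) → no; 1× O (acyclic) → no; 1× Cl (acyclic) → no.
Summing the matching environments: 2 + 4 = 6 matching atoms.

6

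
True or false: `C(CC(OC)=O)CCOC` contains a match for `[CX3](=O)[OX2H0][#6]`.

True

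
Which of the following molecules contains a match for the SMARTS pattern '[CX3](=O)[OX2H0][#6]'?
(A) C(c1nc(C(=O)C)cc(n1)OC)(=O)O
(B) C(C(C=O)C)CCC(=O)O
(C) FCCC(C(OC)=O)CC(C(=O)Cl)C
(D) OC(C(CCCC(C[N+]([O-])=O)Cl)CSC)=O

[CX3](=O)[OX2H0][#6] describes a carbonyl carbon bonded to an oxygen that is itself bonded to carbon (no H on that O) (an ester).
(A) has a methoxy ether (-OCH3) but the ether oxygen is not adjacent to a C=O carbon.
(B) has a carboxylic acid group (-C(=O)OH) but the singly-bonded O carries H (OX2H1, not H0).
(C) contains a methyl-ester group (-C(=O)OCH3), which satisfies every atom and bond constraint.
(D) has a carboxylic acid group (-C(=O)OH) but the singly-bonded O carries H (OX2H1, not H0).
So the answer is (C).

C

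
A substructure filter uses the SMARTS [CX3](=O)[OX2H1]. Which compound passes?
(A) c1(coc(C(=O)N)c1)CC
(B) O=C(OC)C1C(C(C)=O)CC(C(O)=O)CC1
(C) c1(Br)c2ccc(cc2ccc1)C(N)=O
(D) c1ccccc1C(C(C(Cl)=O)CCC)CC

B

[CX3](=O)[OX2H1] describes an sp2 carbon double-bonded to O and single-bonded to an -OH oxygen (a carboxylic acid).
(A) has a primary amide (-C(=O)NH2) but the carbonyl is bonded to N, not to an -OH oxygen.
(B) contains a carboxylic acid group (-C(=O)OH), which satisfies every atom and bond constraint.
(C) has a primary amide (-C(=O)NH2) but the carbonyl is bonded to N, not to an -OH oxygen.
(D) has an acyl chloride (-C(=O)Cl) but the carbonyl is bonded to Cl, not to an -OH oxygen.
So the answer is (B).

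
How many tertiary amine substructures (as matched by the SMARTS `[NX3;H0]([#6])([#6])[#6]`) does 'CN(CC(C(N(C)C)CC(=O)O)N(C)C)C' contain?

3

[NX3;H0]([#6])([#6])[#6] is the SMARTS for a tertiary amine: a trivalent nitrogen with no H, bonded to three carbons.
The molecule carries 3 separate instances of a dimethylamino group (-N(CH3)2) meeting every constraint; each maps to a distinct set of atoms, giving 3 matches.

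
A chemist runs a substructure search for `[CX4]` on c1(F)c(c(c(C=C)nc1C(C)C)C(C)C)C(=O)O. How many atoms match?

6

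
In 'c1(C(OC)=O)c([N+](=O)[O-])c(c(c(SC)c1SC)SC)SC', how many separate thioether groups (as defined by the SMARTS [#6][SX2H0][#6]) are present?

4

[#6][SX2H0][#6] is the SMARTS for a thioether: an aliphatic sulfur bridging two carbons with no H on the sulfur.
The molecule carries 4 separate instances of a methylthio ether (-SCH3) meeting every constraint; each maps to a distinct set of atoms, giving 4 matches.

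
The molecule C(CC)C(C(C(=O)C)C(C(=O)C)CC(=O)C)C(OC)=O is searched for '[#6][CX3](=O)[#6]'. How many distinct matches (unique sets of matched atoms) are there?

3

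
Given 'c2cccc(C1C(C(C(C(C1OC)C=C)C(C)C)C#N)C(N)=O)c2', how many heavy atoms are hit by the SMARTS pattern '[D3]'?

The query [D3] means: atom with exactly three heavy-atom neighbours.
Check the 24 heavy atoms by environment: 8× C (D3) → match; 1× O (D1) → no; 2× N (D1) → no; 1× c (aromatic, D3) → match; 5× c (aromatic, D2) → no; 2× C (D2) → no; 4× C (D1) → no; 1× O (D2) → no.
Summing the matching environments: 8 + 1 = 9 matching atoms.

9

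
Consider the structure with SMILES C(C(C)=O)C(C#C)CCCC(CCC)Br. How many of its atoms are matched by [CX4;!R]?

10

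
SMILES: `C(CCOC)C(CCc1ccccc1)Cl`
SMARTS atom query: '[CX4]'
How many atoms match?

7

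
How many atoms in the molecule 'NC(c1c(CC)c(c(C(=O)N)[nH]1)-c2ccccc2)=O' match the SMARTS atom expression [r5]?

The query [r5] means: r5 matches atoms in a five-membered ring.
Check the 19 heavy atoms by environment: 1× n (aromatic, in 5-ring) → match; 4× c (aromatic, in 5-ring) → match; 6× c (aromatic, in 6-ring) → no; 4× C (acyclic) → no; 2× O (acyclic) → no; 2× N (acyclic) → no.
Summing the matching environments: 1 + 4 = 5 matching atoms.

5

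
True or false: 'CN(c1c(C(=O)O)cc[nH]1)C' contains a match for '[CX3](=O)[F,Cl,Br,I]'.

The pattern [CX3](=O)[F,Cl,Br,I] describes a carbonyl carbon bonded to a halogen — an acyl halide.
The closest candidate here is a carboxylic acid group (-C(=O)OH), but the carbonyl is bonded to -OH, not to a halogen. No other fragment satisfies the full query, so there is no match.

False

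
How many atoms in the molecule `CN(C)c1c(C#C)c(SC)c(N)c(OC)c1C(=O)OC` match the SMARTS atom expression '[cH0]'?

Check the 20 heavy atoms by environment: 6× c (aromatic, H0) → match; 2× C (H0) → no; 3× O (H0) → no; 5× C (H3) → no; 1× N (H0) → no; 1× S (H0) → no; 1× N (H2) → no; 1× C (H1) → no.
That gives 6 matching atoms.

6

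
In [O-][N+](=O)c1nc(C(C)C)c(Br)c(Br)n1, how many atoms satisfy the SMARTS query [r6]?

The query [r6] means: r6 matches atoms in a six-membered ring.
Check the 14 heavy atoms by environment: 2× n (aromatic, in 6-ring) → match; 4× c (aromatic, in 6-ring) → match; 2× Br (acyclic) → no; 1× N (charge +1, acyclic) → no; 1× O (charge -1, acyclic) → no; 1× O (acyclic) → no; 3× C (acyclic) → no.
Summing the matching environments: 2 + 4 = 6 matching atoms.

6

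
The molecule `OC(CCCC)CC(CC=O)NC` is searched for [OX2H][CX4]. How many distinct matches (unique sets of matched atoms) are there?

[OX2H][CX4] is the SMARTS for an aliphatic alcohol: a hydroxyl oxygen bound to an sp3 (X4) carbon.
Exactly one fragment in the molecule meets all constraints, giving 1 match.

1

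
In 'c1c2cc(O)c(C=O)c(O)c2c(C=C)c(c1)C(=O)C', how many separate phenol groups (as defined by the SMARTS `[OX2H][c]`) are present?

[OX2H][c] is the SMARTS for a phenol: a hydroxyl oxygen attached to an aromatic carbon.
The molecule carries 2 separate instances of a hydroxyl group (-OH) meeting every constraint; each maps to a distinct set of atoms, giving 2 matches.

2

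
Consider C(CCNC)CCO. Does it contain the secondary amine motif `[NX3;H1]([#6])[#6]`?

Yes

The pattern [NX3;H1]([#6])[#6] describes a trivalent nitrogen with one H, bonded to two carbons — a secondary amine.
The molecule carries an N-methylamino group (-NHCH3), whose atoms satisfy every constraint of the query, so the pattern matches.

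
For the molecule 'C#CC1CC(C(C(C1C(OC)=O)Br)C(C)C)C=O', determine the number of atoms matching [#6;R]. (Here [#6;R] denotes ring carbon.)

6

Check the 18 heavy atoms by environment: 6× C (in 6-ring) → match; 8× C (acyclic) → no; 3× O (acyclic) → no; 1× Br (acyclic) → no.
That gives 6 matching atoms.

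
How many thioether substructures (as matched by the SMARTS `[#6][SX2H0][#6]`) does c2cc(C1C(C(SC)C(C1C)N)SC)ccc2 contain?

[#6][SX2H0][#6] is the SMARTS for a thioether: an aliphatic sulfur bridging two carbons with no H on the sulfur.
The molecule carries 2 separate instances of a methylthio ether (-SCH3) meeting every constraint; each maps to a distinct set of atoms, giving 2 matches.

2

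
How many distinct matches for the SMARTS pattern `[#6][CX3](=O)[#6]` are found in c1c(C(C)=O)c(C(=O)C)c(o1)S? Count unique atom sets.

2

[#6][CX3](=O)[#6] is the SMARTS for a ketone: a carbonyl carbon (no H) flanked by two carbons.
The molecule carries 2 separate instances of an acetyl/ketone group (-C(=O)CH3) meeting every constraint; each maps to a distinct set of atoms, giving 2 matches.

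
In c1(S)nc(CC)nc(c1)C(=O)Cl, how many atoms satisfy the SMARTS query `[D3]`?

4

The query [D3] means: atom with exactly three heavy-atom neighbours.
Check the 12 heavy atoms by environment: 2× n (aromatic, D2) → no; 3× c (aromatic, D3) → match; 1× c (aromatic, D2) → no; 1× C (D3) → match; 1× O (D1) → no; 1× Cl (D1) → no; 1× S (D1) → no; 1× C (D2) → no; 1× C (D1) → no.
Summing the matching environments: 3 + 1 = 4 matching atoms.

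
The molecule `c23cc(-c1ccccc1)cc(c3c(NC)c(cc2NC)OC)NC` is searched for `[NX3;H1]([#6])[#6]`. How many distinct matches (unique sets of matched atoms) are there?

3

[NX3;H1]([#6])[#6] is the SMARTS for a secondary amine: a trivalent nitrogen with one H, bonded to two carbons.
The molecule carries 3 separate instances of an N-methylamino group (-NHCH3) meeting every constraint; each maps to a distinct set of atoms, giving 3 matches.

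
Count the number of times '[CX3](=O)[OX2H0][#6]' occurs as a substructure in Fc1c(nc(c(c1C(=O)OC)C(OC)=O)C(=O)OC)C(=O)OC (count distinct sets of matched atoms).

4

[CX3](=O)[OX2H0][#6] is the SMARTS for an ester: a carbonyl carbon bonded to an oxygen that is itself bonded to carbon (no H on that O).
The molecule carries 4 separate instances of a methyl-ester group (-C(=O)OCH3) meeting every constraint; each maps to a distinct set of atoms, giving 4 matches.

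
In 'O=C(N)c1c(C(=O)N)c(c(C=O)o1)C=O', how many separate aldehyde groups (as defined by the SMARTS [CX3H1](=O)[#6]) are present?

2

[CX3H1](=O)[#6] is the SMARTS for an aldehyde: an sp2 carbon with one H, double-bonded to O and single-bonded to carbon.
The molecule carries 2 separate instances of an aldehyde (-CHO) meeting every constraint; each maps to a distinct set of atoms, giving 2 matches.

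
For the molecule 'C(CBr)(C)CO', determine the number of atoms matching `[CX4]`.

Check the 6 heavy atoms by environment: 4× C (X4) → match; 1× Br (X1) → no; 1× O (X2) → no.
That gives 4 matching atoms.

4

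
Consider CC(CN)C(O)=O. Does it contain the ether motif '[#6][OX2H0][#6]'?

No

The pattern [#6][OX2H0][#6] describes an aliphatic oxygen bridging two carbons with no H on the oxygen — an ether.
The closest candidate here is a carboxylic acid group (-C(=O)OH), but the -OH oxygen has H1; the =O is OX1, not OX2. No other fragment satisfies the full query, so there is no match.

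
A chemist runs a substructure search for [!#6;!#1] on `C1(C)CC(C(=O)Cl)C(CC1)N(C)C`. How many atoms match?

3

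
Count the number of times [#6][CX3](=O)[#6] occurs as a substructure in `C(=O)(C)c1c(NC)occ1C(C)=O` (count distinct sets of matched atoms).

2

[#6][CX3](=O)[#6] is the SMARTS for a ketone: a carbonyl carbon (no H) flanked by two carbons.
The molecule carries 2 separate instances of an acetyl/ketone group (-C(=O)CH3) meeting every constraint; each maps to a distinct set of atoms, giving 2 matches.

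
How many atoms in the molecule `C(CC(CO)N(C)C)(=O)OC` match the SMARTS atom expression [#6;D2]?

2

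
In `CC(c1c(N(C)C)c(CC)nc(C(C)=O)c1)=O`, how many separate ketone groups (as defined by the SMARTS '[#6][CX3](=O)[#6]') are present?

[#6][CX3](=O)[#6] is the SMARTS for a ketone: a carbonyl carbon (no H) flanked by two carbons.
The molecule carries 2 separate instances of an acetyl/ketone group (-C(=O)CH3) meeting every constraint; each maps to a distinct set of atoms, giving 2 matches.

2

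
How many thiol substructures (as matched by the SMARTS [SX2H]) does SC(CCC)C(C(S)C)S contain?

3

[SX2H] is the SMARTS for a thiol: an aliphatic sulfur with two connections, one being H.
The molecule carries 3 separate instances of a thiol (-SH) meeting every constraint; each maps to a distinct set of atoms, giving 3 matches.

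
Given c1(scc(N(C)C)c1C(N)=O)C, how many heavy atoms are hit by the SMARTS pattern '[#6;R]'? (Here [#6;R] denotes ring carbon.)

4

The query [#6;R] means: carbon that is part of a ring.
Check the 12 heavy atoms by environment: 1× s (aromatic, in 5-ring) → no; 4× c (aromatic, in 5-ring) → match; 4× C (acyclic) → no; 1× O (acyclic) → no; 2× N (acyclic) → no.
That gives 4 matching atoms.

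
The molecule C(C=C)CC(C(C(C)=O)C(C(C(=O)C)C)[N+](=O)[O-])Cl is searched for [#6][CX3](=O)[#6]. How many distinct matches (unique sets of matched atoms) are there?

[#6][CX3](=O)[#6] is the SMARTS for a ketone: a carbonyl carbon (no H) flanked by two carbons.
The molecule carries 2 separate instances of an acetyl/ketone group (-C(=O)CH3) meeting every constraint; each maps to a distinct set of atoms, giving 2 matches.

2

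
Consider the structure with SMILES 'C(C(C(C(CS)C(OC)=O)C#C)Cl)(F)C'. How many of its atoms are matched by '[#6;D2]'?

Check the 15 heavy atoms by environment: 2× C (D2) → match; 5× C (D3) → no; 3× C (D1) → no; 1× F (D1) → no; 1× O (D1) → no; 1× O (D2) → no; 1× Cl (D1) → no; 1× S (D1) → no.
That gives 2 matching atoms.

2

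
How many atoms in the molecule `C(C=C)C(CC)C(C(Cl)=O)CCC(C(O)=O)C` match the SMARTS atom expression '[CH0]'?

2

The query [CH0] means: aliphatic carbon with no attached hydrogen.
Check the 17 heavy atoms by environment: 5× C (H2) → no; 4× C (H1) → no; 2× C (H3) → no; 2× C (H0) → match; 2× O (H0) → no; 1× O (H1) → no; 1× Cl (H0) → no.
That gives 2 matching atoms.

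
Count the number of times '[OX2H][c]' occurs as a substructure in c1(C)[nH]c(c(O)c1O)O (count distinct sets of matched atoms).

[OX2H][c] is the SMARTS for a phenol: a hydroxyl oxygen attached to an aromatic carbon.
The molecule carries 3 separate instances of a hydroxyl group (-OH) meeting every constraint; each maps to a distinct set of atoms, giving 3 matches.

3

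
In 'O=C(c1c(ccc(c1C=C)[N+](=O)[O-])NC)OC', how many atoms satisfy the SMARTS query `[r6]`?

6

The query [r6] means: r6 matches atoms in a six-membered ring.
Check the 17 heavy atoms by environment: 6× c (aromatic, in 6-ring) → match; 1× N (charge +1, acyclic) → no; 1× O (charge -1, acyclic) → no; 3× O (acyclic) → no; 5× C (acyclic) → no; 1× N (acyclic) → no.
That gives 6 matching atoms.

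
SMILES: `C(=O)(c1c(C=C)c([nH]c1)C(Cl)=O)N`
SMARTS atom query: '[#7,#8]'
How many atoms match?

4

The query [#7,#8] means: nitrogen or oxygen (comma = OR).
Check the 13 heavy atoms by environment: 1× n (aromatic) → match; 4× c (aromatic) → no; 4× C → no; 2× O → match; 1× Cl → no; 1× N → match.
Summing the matching environments: 1 + 2 + 1 = 4 matching atoms.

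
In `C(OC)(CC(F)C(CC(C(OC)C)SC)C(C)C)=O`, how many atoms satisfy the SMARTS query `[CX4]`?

13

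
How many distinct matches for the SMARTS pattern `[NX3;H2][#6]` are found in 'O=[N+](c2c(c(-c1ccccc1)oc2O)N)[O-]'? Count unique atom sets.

[NX3;H2][#6] is the SMARTS for a primary amine: a trivalent nitrogen with two H attached to carbon.
Exactly one fragment in the molecule meets all constraints, giving 1 match.

1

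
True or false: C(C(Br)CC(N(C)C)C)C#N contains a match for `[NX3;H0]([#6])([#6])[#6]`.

True

The pattern [NX3;H0]([#6])([#6])[#6] describes a trivalent nitrogen with no H, bonded to three carbons — a tertiary amine.
The molecule carries a dimethylamino group (-N(CH3)2), whose atoms satisfy every constraint of the query, so the pattern matches.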